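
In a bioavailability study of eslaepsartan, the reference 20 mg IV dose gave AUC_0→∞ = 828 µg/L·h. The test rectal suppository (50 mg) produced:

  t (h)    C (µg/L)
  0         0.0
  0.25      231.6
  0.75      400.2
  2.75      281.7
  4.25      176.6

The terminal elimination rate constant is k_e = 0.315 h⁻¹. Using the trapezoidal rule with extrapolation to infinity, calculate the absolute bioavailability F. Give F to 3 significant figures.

Trapezoidal AUC_0→4.25 (rectal suppository):
  [0→0.25]: (0.0+231.6)/2 × 0.25 = 28.95
  [0.25→0.75]: (231.6+400.2)/2 × 0.5 = 157.95
  [0.75→2.75]: (400.2+281.7)/2 × 2 = 681.9
  [2.75→4.25]: (281.7+176.6)/2 × 1.5 = 343.725
  Sum = 1212.525 µg/L·h
Tail: C_last/k_e = 176.6/0.315 = 560.635
AUC_0→∞ (rectal suppository) = 1212.525 + 560.635 = 1773.16 µg/L·h
F = (AUC_ev/D_ev)/(AUC_iv/D_iv) = (1773.16/50)/(828/20) = 35.4632/41.4 = 0.8566

F = 0.857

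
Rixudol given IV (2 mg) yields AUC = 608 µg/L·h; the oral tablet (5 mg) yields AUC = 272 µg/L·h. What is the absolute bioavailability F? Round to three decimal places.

F = (AUC_ev / D_ev) / (AUC_iv / D_iv)
  = (272/5) / (608/2)
  = 54.4 / 304 = 0.1789

F = 0.179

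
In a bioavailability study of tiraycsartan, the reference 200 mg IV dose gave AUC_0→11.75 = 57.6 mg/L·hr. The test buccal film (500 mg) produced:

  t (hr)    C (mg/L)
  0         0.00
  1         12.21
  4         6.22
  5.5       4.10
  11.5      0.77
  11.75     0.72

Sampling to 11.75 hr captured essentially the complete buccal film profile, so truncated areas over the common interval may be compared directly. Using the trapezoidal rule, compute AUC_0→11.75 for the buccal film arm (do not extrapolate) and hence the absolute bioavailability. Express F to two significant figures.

Trapezoidal AUC_0→11.75 (buccal film):
  [0→1]: (0.00+12.21)/2 × 1 = 6.105
  [1→4]: (12.21+6.22)/2 × 3 = 27.645
  [4→5.5]: (6.22+4.10)/2 × 1.5 = 7.74
  [5.5→11.5]: (4.10+0.77)/2 × 6 = 14.61
  [11.5→11.75]: (0.77+0.72)/2 × 0.25 = 0.18625
  Sum = 56.28625 mg/L·hr
F = (AUC_ev/D_ev)/(AUC_iv/D_iv) = (56.28625/500)/(57.6/200) = 0.1125725/0.288 = 0.3909

F = 0.39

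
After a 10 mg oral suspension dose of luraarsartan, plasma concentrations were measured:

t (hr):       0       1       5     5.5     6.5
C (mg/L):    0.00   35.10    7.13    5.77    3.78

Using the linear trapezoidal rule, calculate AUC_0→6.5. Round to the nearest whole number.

AUC = 110 mg/L·hr

Trapezoidal AUC_0→6.5:
  [0→1]: (0.00+35.10)/2 × 1 = 17.55
  [1→5]: (35.10+7.13)/2 × 4 = 84.46
  [5→5.5]: (7.13+5.77)/2 × 0.5 = 3.225
  [5.5→6.5]: (5.77+3.78)/2 × 1 = 4.775
  Sum = 110.01 mg/L·hr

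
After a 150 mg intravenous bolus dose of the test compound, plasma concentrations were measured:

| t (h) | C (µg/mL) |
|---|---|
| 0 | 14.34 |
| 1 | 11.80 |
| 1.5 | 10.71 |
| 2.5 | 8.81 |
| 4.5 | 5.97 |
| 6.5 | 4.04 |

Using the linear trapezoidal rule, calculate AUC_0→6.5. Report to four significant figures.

AUC = 53.25 µg/mL·h

Trapezoidal AUC_0→6.5:
  [0→1]: (14.34+11.80)/2 × 1 = 13.07
  [1→1.5]: (11.80+10.71)/2 × 0.5 = 5.6275
  [1.5→2.5]: (10.71+8.81)/2 × 1 = 9.76
  [2.5→4.5]: (8.81+5.97)/2 × 2 = 14.78
  [4.5→6.5]: (5.97+4.04)/2 × 2 = 10.01
  Sum = 53.2475 µg/mL·h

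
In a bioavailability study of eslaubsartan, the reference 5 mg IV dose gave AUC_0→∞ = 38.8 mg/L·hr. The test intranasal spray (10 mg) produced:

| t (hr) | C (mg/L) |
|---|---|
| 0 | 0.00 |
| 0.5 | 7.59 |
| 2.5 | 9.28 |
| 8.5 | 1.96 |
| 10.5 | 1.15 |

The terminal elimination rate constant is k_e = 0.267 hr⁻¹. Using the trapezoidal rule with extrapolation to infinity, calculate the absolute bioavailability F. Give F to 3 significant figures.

Trapezoidal AUC_0→10.5 (intranasal spray):
  [0→0.5]: (0.00+7.59)/2 × 0.5 = 1.8975
  [0.5→2.5]: (7.59+9.28)/2 × 2 = 16.87
  [2.5→8.5]: (9.28+1.96)/2 × 6 = 33.72
  [8.5→10.5]: (1.96+1.15)/2 × 2 = 3.11
  Sum = 55.5975 mg/L·hr
Tail: C_last/k_e = 1.15/0.267 = 4.307
AUC_0→∞ (intranasal spray) = 55.5975 + 4.307 = 59.9045 mg/L·hr
F = (AUC_ev/D_ev)/(AUC_iv/D_iv) = (59.9045/10)/(38.8/5) = 5.99045/7.76 = 0.7720

F = 0.772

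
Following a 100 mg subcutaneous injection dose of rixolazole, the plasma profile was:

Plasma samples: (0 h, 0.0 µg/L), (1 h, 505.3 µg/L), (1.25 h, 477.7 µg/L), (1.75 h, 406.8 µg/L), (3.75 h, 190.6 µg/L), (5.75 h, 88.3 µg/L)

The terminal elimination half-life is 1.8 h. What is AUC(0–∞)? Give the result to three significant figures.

AUC = 1700 µg/L·h

Trapezoidal AUC_0→5.75:
  [0→1]: (0.0+505.3)/2 × 1 = 252.65
  [1→1.25]: (505.3+477.7)/2 × 0.25 = 122.875
  [1.25→1.75]: (477.7+406.8)/2 × 0.5 = 221.125
  [1.75→3.75]: (406.8+190.6)/2 × 2 = 597.4
  [3.75→5.75]: (190.6+88.3)/2 × 2 = 278.9
  Sum = 1472.95 µg/L·h
k_e = ln2 / t½ = 0.693147 / 1.8 = 0.3851 h^-1
Extrapolated tail: C_last / k_e = 88.3 / 0.3851 = 229.291
AUC_0→∞ = 1472.95 + 229.291 = 1702.241 µg/L·h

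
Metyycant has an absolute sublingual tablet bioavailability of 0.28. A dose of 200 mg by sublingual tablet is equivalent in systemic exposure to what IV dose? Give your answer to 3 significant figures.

Systemic exposure from an extravascular dose = F × D_ev, so the equivalent IV dose is F × D_ev.
D_iv = F × D_ev = 0.28 × 200 = 56 mg

D_iv = 56.0 mg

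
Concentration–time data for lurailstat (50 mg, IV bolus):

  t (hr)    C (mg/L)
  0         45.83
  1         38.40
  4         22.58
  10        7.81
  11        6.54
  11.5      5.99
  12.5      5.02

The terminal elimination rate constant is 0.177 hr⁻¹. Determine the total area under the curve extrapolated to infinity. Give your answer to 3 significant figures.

Trapezoidal AUC_0→12.5:
  [0→1]: (45.83+38.40)/2 × 1 = 42.115
  [1→4]: (38.40+22.58)/2 × 3 = 91.47
  [4→10]: (22.58+7.81)/2 × 6 = 91.17
  [10→11]: (7.81+6.54)/2 × 1 = 7.175
  [11→11.5]: (6.54+5.99)/2 × 0.5 = 3.1325
  [11.5→12.5]: (5.99+5.02)/2 × 1 = 5.505
  Sum = 240.5675 mg/L·hr
Extrapolated tail: C_last / k_e = 5.02 / 0.177 = 28.362
AUC_0→∞ = 240.5675 + 28.362 = 268.9295 mg/L·hr

AUC = 269 mg/L·hr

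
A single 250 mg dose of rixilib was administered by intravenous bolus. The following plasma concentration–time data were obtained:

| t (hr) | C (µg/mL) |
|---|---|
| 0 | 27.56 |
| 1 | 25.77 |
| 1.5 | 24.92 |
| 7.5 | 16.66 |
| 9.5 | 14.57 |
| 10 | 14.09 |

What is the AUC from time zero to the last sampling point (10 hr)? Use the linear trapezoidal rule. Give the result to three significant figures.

AUC = 202 µg/mL·hr

Trapezoidal AUC_0→10:
  [0→1]: (27.56+25.77)/2 × 1 = 26.665
  [1→1.5]: (25.77+24.92)/2 × 0.5 = 12.6725
  [1.5→7.5]: (24.92+16.66)/2 × 6 = 124.74
  [7.5→9.5]: (16.66+14.57)/2 × 2 = 31.23
  [9.5→10]: (14.57+14.09)/2 × 0.5 = 7.165
  Sum = 202.4725 µg/mL·hr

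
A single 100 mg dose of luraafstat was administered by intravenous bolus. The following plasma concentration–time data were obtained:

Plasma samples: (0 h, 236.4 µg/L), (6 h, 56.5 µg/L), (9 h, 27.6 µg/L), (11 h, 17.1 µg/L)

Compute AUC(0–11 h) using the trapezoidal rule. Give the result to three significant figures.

AUC = 1050 µg/L·h

Trapezoidal AUC_0→11:
  [0→6]: (236.4+56.5)/2 × 6 = 878.7
  [6→9]: (56.5+27.6)/2 × 3 = 126.15
  [9→11]: (27.6+17.1)/2 × 2 = 44.7
  Sum = 1049.55 µg/L·h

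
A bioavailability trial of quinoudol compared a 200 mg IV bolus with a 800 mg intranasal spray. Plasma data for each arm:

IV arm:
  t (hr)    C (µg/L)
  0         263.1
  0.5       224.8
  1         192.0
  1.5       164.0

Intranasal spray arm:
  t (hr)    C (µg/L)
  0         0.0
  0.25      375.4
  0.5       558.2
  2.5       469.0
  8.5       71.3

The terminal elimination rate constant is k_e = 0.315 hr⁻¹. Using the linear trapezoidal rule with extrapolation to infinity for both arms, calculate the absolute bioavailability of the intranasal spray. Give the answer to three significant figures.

Trapezoidal AUC_0→1.5 (IV):
  [0→0.5]: (263.1+224.8)/2 × 0.5 = 121.975
  [0.5→1]: (224.8+192.0)/2 × 0.5 = 104.2
  [1→1.5]: (192.0+164.0)/2 × 0.5 = 89.0
  Sum = 315.175 µg/L·hr
IV tail: 164.0/0.315 = 520.635; AUC_iv,0→∞ = 315.175 + 520.635 = 835.81 µg/L·hr
Trapezoidal AUC_0→8.5 (intranasal spray):
  [0→0.25]: (0.0+375.4)/2 × 0.25 = 46.925
  [0.25→0.5]: (375.4+558.2)/2 × 0.25 = 116.7
  [0.5→2.5]: (558.2+469.0)/2 × 2 = 1027.2
  [2.5→8.5]: (469.0+71.3)/2 × 6 = 1620.9
  Sum = 2811.725 µg/L·hr
intranasal spray tail: 71.3/0.315 = 226.349; AUC_ev,0→∞ = 2811.725 + 226.349 = 3038.074 µg/L·hr
F = (AUC_ev/D_ev)/(AUC_iv/D_iv) = (3038.074/800)/(835.81/200) = 3.7975925/4.17905 = 0.9087

F = 0.909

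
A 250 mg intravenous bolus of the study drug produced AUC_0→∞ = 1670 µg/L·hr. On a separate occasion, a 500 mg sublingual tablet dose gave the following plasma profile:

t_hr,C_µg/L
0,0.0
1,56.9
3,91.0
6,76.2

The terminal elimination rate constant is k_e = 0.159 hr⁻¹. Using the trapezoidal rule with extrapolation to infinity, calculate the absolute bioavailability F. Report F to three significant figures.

Trapezoidal AUC_0→6 (sublingual tablet):
  [0→1]: (0.0+56.9)/2 × 1 = 28.45
  [1→3]: (56.9+91.0)/2 × 2 = 147.9
  [3→6]: (91.0+76.2)/2 × 3 = 250.8
  Sum = 427.15 µg/L·hr
Tail: C_last/k_e = 76.2/0.159 = 479.245
AUC_0→∞ (sublingual tablet) = 427.15 + 479.245 = 906.395 µg/L·hr
F = (AUC_ev/D_ev)/(AUC_iv/D_iv) = (906.395/500)/(1670/250) = 1.81279/6.68 = 0.2714

F = 0.271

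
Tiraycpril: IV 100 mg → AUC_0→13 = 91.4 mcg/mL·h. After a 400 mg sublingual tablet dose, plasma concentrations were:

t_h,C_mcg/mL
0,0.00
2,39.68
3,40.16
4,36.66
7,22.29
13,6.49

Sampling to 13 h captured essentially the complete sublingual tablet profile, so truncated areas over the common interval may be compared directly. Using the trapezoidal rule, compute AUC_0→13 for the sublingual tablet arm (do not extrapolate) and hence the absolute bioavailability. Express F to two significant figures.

Trapezoidal AUC_0→13 (sublingual tablet):
  [0→2]: (0.00+39.68)/2 × 2 = 39.68
  [2→3]: (39.68+40.16)/2 × 1 = 39.92
  [3→4]: (40.16+36.66)/2 × 1 = 38.41
  [4→7]: (36.66+22.29)/2 × 3 = 88.425
  [7→13]: (22.29+6.49)/2 × 6 = 86.34
  Sum = 292.775 mcg/mL·h
F = (AUC_ev/D_ev)/(AUC_iv/D_iv) = (292.775/400)/(91.4/100) = 0.7319375/0.914 = 0.8008

F = 0.80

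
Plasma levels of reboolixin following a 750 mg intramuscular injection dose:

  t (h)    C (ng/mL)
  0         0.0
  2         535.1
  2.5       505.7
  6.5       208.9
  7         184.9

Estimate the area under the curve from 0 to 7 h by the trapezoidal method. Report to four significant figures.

AUC = 2323 ng/mL·h

Trapezoidal AUC_0→7:
  [0→2]: (0.0+535.1)/2 × 2 = 535.1
  [2→2.5]: (535.1+505.7)/2 × 0.5 = 260.2
  [2.5→6.5]: (505.7+208.9)/2 × 4 = 1429.2
  [6.5→7]: (208.9+184.9)/2 × 0.5 = 98.45
  Sum = 2322.95 ng/mL·h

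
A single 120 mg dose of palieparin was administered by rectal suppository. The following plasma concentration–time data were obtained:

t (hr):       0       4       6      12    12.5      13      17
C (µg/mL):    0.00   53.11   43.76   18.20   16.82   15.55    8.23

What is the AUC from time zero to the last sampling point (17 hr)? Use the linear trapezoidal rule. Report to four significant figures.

AUC = 453.4 µg/mL·hr

Trapezoidal AUC_0→17:
  [0→4]: (0.00+53.11)/2 × 4 = 106.22
  [4→6]: (53.11+43.76)/2 × 2 = 96.87
  [6→12]: (43.76+18.20)/2 × 6 = 185.88
  [12→12.5]: (18.20+16.82)/2 × 0.5 = 8.755
  [12.5→13]: (16.82+15.55)/2 × 0.5 = 8.0925
  [13→17]: (15.55+8.23)/2 × 4 = 47.56
  Sum = 453.3775 µg/mL·hr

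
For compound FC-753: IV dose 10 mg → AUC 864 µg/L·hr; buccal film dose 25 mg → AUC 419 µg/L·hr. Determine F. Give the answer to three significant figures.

F = (AUC_ev / D_ev) / (AUC_iv / D_iv)
  = (419/25) / (864/10)
  = 16.76 / 86.4 = 0.1940

F = 0.194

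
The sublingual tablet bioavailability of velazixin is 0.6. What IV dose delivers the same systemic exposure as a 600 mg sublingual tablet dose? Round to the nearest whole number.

Systemic exposure from an extravascular dose = F × D_ev, so the equivalent IV dose is F × D_ev.
D_iv = F × D_ev = 0.6 × 600 = 360 mg

D_iv = 360 mg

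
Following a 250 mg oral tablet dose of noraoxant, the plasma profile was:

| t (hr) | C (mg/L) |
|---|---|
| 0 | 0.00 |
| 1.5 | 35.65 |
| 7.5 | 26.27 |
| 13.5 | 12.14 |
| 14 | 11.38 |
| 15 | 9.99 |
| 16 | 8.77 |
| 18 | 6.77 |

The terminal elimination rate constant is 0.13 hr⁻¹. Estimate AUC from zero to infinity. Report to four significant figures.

Trapezoidal AUC_0→18:
  [0→1.5]: (0.00+35.65)/2 × 1.5 = 26.7375
  [1.5→7.5]: (35.65+26.27)/2 × 6 = 185.76
  [7.5→13.5]: (26.27+12.14)/2 × 6 = 115.23
  [13.5→14]: (12.14+11.38)/2 × 0.5 = 5.88
  [14→15]: (11.38+9.99)/2 × 1 = 10.685
  [15→16]: (9.99+8.77)/2 × 1 = 9.38
  [16→18]: (8.77+6.77)/2 × 2 = 15.54
  Sum = 369.2125 mg/L·hr
Extrapolated tail: C_last / k_e = 6.77 / 0.13 = 52.077
AUC_0→∞ = 369.2125 + 52.077 = 421.2895 mg/L·hr

AUC = 421.3 mg/L·hr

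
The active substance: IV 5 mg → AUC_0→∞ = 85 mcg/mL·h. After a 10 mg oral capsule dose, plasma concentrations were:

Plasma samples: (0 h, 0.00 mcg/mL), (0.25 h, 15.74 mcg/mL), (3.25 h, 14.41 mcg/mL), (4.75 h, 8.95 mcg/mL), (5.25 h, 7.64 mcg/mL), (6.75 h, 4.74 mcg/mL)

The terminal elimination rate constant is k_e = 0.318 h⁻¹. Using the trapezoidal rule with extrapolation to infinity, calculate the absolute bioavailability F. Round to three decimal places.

Trapezoidal AUC_0→6.75 (oral capsule):
  [0→0.25]: (0.00+15.74)/2 × 0.25 = 1.9675
  [0.25→3.25]: (15.74+14.41)/2 × 3 = 45.225
  [3.25→4.75]: (14.41+8.95)/2 × 1.5 = 17.52
  [4.75→5.25]: (8.95+7.64)/2 × 0.5 = 4.1475
  [5.25→6.75]: (7.64+4.74)/2 × 1.5 = 9.285
  Sum = 78.145 mcg/mL·h
Tail: C_last/k_e = 4.74/0.318 = 14.906
AUC_0→∞ (oral capsule) = 78.145 + 14.906 = 93.051 mcg/mL·h
F = (AUC_ev/D_ev)/(AUC_iv/D_iv) = (93.051/10)/(85/5) = 9.3051/17 = 0.5474

F = 0.547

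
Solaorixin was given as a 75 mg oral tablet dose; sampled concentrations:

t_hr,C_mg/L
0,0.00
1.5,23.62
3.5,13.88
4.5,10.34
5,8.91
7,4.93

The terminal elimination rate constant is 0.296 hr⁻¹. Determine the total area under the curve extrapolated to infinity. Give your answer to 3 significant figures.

AUC = 103 mg/L·hr

Trapezoidal AUC_0→7:
  [0→1.5]: (0.00+23.62)/2 × 1.5 = 17.715
  [1.5→3.5]: (23.62+13.88)/2 × 2 = 37.5
  [3.5→4.5]: (13.88+10.34)/2 × 1 = 12.11
  [4.5→5]: (10.34+8.91)/2 × 0.5 = 4.8125
  [5→7]: (8.91+4.93)/2 × 2 = 13.84
  Sum = 85.9775 mg/L·hr
Extrapolated tail: C_last / k_e = 4.93 / 0.296 = 16.655
AUC_0→∞ = 85.9775 + 16.655 = 102.6325 mg/L·hr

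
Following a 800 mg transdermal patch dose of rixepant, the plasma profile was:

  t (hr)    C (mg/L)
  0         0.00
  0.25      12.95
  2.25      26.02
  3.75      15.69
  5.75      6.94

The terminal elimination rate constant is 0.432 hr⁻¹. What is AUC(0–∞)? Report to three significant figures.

Trapezoidal AUC_0→5.75:
  [0→0.25]: (0.00+12.95)/2 × 0.25 = 1.61875
  [0.25→2.25]: (12.95+26.02)/2 × 2 = 38.97
  [2.25→3.75]: (26.02+15.69)/2 × 1.5 = 31.2825
  [3.75→5.75]: (15.69+6.94)/2 × 2 = 22.63
  Sum = 94.50125 mg/L·hr
Extrapolated tail: C_last / k_e = 6.94 / 0.432 = 16.065
AUC_0→∞ = 94.50125 + 16.065 = 110.56625 mg/L·hr

AUC = 111 mg/L·hr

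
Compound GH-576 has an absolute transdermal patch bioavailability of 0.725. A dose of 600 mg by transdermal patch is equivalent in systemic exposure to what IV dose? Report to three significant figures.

Systemic exposure from an extravascular dose = F × D_ev, so the equivalent IV dose is F × D_ev.
D_iv = F × D_ev = 0.725 × 600 = 435 mg

D_iv = 435 mg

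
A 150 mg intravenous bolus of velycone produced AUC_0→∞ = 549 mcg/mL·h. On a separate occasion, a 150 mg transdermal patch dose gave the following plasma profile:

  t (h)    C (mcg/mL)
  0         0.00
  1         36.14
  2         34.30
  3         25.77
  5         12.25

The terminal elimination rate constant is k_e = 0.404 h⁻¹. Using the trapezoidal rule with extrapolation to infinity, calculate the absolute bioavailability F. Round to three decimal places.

Trapezoidal AUC_0→5 (transdermal patch):
  [0→1]: (0.00+36.14)/2 × 1 = 18.07
  [1→2]: (36.14+34.30)/2 × 1 = 35.22
  [2→3]: (34.30+25.77)/2 × 1 = 30.035
  [3→5]: (25.77+12.25)/2 × 2 = 38.02
  Sum = 121.345 mcg/mL·h
Tail: C_last/k_e = 12.25/0.404 = 30.322
AUC_0→∞ (transdermal patch) = 121.345 + 30.322 = 151.667 mcg/mL·h
F = (AUC_ev/D_ev)/(AUC_iv/D_iv) = (151.667/150)/(549/150) = 1.01111/3.66 = 0.2763

F = 0.276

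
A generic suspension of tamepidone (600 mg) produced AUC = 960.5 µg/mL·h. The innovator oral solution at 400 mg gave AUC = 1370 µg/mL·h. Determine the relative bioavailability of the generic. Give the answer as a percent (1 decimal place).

F_rel = (AUC_test/D_test) / (AUC_ref/D_ref)
      = (960.5/600) / (1370/400)
      = 1.60083 / 3.425 = 0.4674 = 46.74%

F_rel = 46.7%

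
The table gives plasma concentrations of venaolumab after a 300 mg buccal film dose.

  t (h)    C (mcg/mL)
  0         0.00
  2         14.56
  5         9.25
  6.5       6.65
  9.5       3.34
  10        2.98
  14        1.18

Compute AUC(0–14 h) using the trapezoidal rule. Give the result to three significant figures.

AUC = 87.1 mcg/mL·h

Trapezoidal AUC_0→14:
  [0→2]: (0.00+14.56)/2 × 2 = 14.56
  [2→5]: (14.56+9.25)/2 × 3 = 35.715
  [5→6.5]: (9.25+6.65)/2 × 1.5 = 11.925
  [6.5→9.5]: (6.65+3.34)/2 × 3 = 14.985
  [9.5→10]: (3.34+2.98)/2 × 0.5 = 1.58
  [10→14]: (2.98+1.18)/2 × 4 = 8.32
  Sum = 87.085 mcg/mL·h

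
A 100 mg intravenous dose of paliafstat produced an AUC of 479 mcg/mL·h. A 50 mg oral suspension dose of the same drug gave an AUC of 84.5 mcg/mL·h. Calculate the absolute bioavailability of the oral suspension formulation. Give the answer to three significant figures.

F = 0.353

F = (AUC_ev / D_ev) / (AUC_iv / D_iv)
  = (84.5/50) / (479/100)
  = 1.69 / 4.79 = 0.3528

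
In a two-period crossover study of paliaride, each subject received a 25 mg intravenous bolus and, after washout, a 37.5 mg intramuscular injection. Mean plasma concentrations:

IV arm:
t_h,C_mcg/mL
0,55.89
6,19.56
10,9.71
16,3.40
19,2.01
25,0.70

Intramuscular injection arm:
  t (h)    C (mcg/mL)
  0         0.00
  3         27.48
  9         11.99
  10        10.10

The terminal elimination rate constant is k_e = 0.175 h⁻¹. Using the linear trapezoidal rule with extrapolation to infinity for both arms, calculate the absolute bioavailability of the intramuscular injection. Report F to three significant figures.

Trapezoidal AUC_0→25 (IV):
  [0→6]: (55.89+19.56)/2 × 6 = 226.35
  [6→10]: (19.56+9.71)/2 × 4 = 58.54
  [10→16]: (9.71+3.40)/2 × 6 = 39.33
  [16→19]: (3.40+2.01)/2 × 3 = 8.115
  [19→25]: (2.01+0.70)/2 × 6 = 8.13
  Sum = 340.465 mcg/mL·h
IV tail: 0.70/0.175 = 4.000; AUC_iv,0→∞ = 340.465 + 4.000 = 344.465 mcg/mL·h
Trapezoidal AUC_0→10 (intramuscular injection):
  [0→3]: (0.00+27.48)/2 × 3 = 41.22
  [3→9]: (27.48+11.99)/2 × 6 = 118.41
  [9→10]: (11.99+10.10)/2 × 1 = 11.045
  Sum = 170.675 mcg/mL·h
intramuscular injection tail: 10.10/0.175 = 57.714; AUC_ev,0→∞ = 170.675 + 57.714 = 228.389 mcg/mL·h
F = (AUC_ev/D_ev)/(AUC_iv/D_iv) = (228.389/37.5)/(344.465/25) = 6.09037/13.7786 = 0.4420

F = 0.442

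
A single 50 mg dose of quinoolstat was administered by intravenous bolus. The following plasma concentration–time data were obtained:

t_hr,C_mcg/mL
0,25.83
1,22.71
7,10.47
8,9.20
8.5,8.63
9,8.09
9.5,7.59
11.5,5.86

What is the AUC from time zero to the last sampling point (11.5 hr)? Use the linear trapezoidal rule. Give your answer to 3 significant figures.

Trapezoidal AUC_0→11.5:
  [0→1]: (25.83+22.71)/2 × 1 = 24.27
  [1→7]: (22.71+10.47)/2 × 6 = 99.54
  [7→8]: (10.47+9.20)/2 × 1 = 9.835
  [8→8.5]: (9.20+8.63)/2 × 0.5 = 4.4575
  [8.5→9]: (8.63+8.09)/2 × 0.5 = 4.18
  [9→9.5]: (8.09+7.59)/2 × 0.5 = 3.92
  [9.5→11.5]: (7.59+5.86)/2 × 2 = 13.45
  Sum = 159.6525 mcg/mL·hr

AUC = 160 mcg/mL·hr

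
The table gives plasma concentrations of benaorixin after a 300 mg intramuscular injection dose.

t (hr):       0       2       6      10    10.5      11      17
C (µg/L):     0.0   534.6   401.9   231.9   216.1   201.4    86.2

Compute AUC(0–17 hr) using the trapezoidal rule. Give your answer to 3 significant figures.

AUC = 4750 µg/L·hr

Trapezoidal AUC_0→17:
  [0→2]: (0.0+534.6)/2 × 2 = 534.6
  [2→6]: (534.6+401.9)/2 × 4 = 1873.0
  [6→10]: (401.9+231.9)/2 × 4 = 1267.6
  [10→10.5]: (231.9+216.1)/2 × 0.5 = 112.0
  [10.5→11]: (216.1+201.4)/2 × 0.5 = 104.375
  [11→17]: (201.4+86.2)/2 × 6 = 862.8
  Sum = 4754.375 µg/L·hr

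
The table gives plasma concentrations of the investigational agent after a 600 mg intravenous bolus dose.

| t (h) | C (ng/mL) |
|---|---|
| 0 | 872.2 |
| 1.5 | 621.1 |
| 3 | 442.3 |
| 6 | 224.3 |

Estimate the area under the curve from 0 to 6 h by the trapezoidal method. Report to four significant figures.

Trapezoidal AUC_0→6:
  [0→1.5]: (872.2+621.1)/2 × 1.5 = 1119.975
  [1.5→3]: (621.1+442.3)/2 × 1.5 = 797.55
  [3→6]: (442.3+224.3)/2 × 3 = 999.9
  Sum = 2917.425 ng/mL·h

AUC = 2917 ng/mL·h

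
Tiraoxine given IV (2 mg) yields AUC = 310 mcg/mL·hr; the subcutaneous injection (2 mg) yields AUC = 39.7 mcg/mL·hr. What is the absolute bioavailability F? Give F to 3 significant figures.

F = 0.128

F = (AUC_ev / D_ev) / (AUC_iv / D_iv)
  = (39.7/2) / (310/2)
  = 19.85 / 155 = 0.1281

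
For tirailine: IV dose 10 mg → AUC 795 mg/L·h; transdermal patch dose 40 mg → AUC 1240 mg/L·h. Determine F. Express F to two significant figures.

F = 0.39

F = (AUC_ev / D_ev) / (AUC_iv / D_iv)
  = (1240/40) / (795/10)
  = 31 / 79.5 = 0.3899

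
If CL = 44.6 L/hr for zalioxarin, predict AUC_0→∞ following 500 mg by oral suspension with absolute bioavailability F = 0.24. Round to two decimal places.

AUC_0→∞ = F × Dose / CL
        = 0.24 × 500 / 44.6 = 2.69058 mg/L·hr

AUC = 2.69 mg/L·hr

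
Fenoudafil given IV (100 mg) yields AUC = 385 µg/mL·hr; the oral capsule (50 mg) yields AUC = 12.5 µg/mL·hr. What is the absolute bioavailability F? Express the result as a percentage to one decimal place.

F = (AUC_ev / D_ev) / (AUC_iv / D_iv)
  = (12.5/50) / (385/100)
  = 0.25 / 3.85 = 0.0649
  = 6.49%

F = 6.5%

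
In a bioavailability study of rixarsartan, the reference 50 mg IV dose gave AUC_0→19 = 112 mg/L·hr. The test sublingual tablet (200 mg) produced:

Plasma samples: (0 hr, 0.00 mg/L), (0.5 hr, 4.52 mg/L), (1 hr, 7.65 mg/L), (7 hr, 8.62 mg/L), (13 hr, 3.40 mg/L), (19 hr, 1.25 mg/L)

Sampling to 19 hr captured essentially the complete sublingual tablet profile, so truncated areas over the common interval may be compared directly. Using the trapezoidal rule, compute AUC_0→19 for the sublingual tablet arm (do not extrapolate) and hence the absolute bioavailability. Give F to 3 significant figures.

F = 0.230

Trapezoidal AUC_0→19 (sublingual tablet):
  [0→0.5]: (0.00+4.52)/2 × 0.5 = 1.13
  [0.5→1]: (4.52+7.65)/2 × 0.5 = 3.0425
  [1→7]: (7.65+8.62)/2 × 6 = 48.81
  [7→13]: (8.62+3.40)/2 × 6 = 36.06
  [13→19]: (3.40+1.25)/2 × 6 = 13.95
  Sum = 102.9925 mg/L·hr
F = (AUC_ev/D_ev)/(AUC_iv/D_iv) = (102.9925/200)/(112/50) = 0.5149625/2.24 = 0.2299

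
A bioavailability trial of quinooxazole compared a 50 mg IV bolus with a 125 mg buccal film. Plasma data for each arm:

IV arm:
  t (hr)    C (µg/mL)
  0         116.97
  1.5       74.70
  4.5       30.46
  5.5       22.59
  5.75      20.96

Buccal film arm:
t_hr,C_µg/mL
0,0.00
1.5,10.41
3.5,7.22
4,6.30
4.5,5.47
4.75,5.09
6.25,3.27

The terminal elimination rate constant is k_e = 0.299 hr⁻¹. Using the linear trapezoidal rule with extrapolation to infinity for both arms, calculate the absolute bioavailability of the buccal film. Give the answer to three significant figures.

F = 0.0498

Trapezoidal AUC_0→5.75 (IV):
  [0→1.5]: (116.97+74.70)/2 × 1.5 = 143.7525
  [1.5→4.5]: (74.70+30.46)/2 × 3 = 157.74
  [4.5→5.5]: (30.46+22.59)/2 × 1 = 26.525
  [5.5→5.75]: (22.59+20.96)/2 × 0.25 = 5.44375
  Sum = 333.46125 µg/mL·hr
IV tail: 20.96/0.299 = 70.100; AUC_iv,0→∞ = 333.46125 + 70.100 = 403.56125 µg/mL·hr
Trapezoidal AUC_0→6.25 (buccal film):
  [0→1.5]: (0.00+10.41)/2 × 1.5 = 7.8075
  [1.5→3.5]: (10.41+7.22)/2 × 2 = 17.63
  [3.5→4]: (7.22+6.30)/2 × 0.5 = 3.38
  [4→4.5]: (6.30+5.47)/2 × 0.5 = 2.9425
  [4.5→4.75]: (5.47+5.09)/2 × 0.25 = 1.32
  [4.75→6.25]: (5.09+3.27)/2 × 1.5 = 6.27
  Sum = 39.35 µg/mL·hr
buccal film tail: 3.27/0.299 = 10.936; AUC_ev,0→∞ = 39.35 + 10.936 = 50.286 µg/mL·hr
F = (AUC_ev/D_ev)/(AUC_iv/D_iv) = (50.286/125)/(403.56125/50) = 0.402288/8.071225 = 0.0498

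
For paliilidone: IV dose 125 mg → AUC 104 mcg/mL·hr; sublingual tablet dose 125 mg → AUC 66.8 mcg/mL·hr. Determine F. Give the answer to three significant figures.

F = 0.642

F = (AUC_ev / D_ev) / (AUC_iv / D_iv)
  = (66.8/125) / (104/125)
  = 0.5344 / 0.832 = 0.6423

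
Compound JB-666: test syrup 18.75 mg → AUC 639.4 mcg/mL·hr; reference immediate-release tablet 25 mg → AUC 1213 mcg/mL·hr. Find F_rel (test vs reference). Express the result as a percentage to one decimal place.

F_rel = 70.3%

F_rel = (AUC_test/D_test) / (AUC_ref/D_ref)
      = (639.4/18.75) / (1213/25)
      = 34.1013 / 48.52 = 0.7028 = 70.28%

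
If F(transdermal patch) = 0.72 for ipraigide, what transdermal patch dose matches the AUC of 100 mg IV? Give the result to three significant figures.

D_transdermal = 139 mg

For equal systemic exposure: F × D_ev = D_iv
D_ev = D_iv / F = 100 / 0.72 = 138.889 mg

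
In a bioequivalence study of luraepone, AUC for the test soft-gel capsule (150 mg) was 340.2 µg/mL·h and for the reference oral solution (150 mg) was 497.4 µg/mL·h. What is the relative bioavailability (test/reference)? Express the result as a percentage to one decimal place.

F_rel = (AUC_test/D_test) / (AUC_ref/D_ref)
      = (340.2/150) / (497.4/150)
      = 2.268 / 3.316 = 0.6840 = 68.40%

F_rel = 68.4%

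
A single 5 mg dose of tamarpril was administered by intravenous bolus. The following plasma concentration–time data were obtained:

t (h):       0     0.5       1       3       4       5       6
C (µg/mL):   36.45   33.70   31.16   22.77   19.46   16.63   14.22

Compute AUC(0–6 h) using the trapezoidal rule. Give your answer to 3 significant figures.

Trapezoidal AUC_0→6:
  [0→0.5]: (36.45+33.70)/2 × 0.5 = 17.5375
  [0.5→1]: (33.70+31.16)/2 × 0.5 = 16.215
  [1→3]: (31.16+22.77)/2 × 2 = 53.93
  [3→4]: (22.77+19.46)/2 × 1 = 21.115
  [4→5]: (19.46+16.63)/2 × 1 = 18.045
  [5→6]: (16.63+14.22)/2 × 1 = 15.425
  Sum = 142.2675 µg/mL·h

AUC = 142 µg/mL·h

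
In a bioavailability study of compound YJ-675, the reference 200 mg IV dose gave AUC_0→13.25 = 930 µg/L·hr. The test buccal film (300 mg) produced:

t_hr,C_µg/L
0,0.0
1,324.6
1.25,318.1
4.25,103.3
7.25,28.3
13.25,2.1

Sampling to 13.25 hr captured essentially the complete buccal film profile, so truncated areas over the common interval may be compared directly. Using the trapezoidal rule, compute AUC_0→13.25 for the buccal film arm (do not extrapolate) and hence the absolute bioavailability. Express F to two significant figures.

Trapezoidal AUC_0→13.25 (buccal film):
  [0→1]: (0.0+324.6)/2 × 1 = 162.3
  [1→1.25]: (324.6+318.1)/2 × 0.25 = 80.3375
  [1.25→4.25]: (318.1+103.3)/2 × 3 = 632.1
  [4.25→7.25]: (103.3+28.3)/2 × 3 = 197.4
  [7.25→13.25]: (28.3+2.1)/2 × 6 = 91.2
  Sum = 1163.3375 µg/L·hr
F = (AUC_ev/D_ev)/(AUC_iv/D_iv) = (1163.3375/300)/(930/200) = 3.87779/4.65 = 0.8339

F = 0.83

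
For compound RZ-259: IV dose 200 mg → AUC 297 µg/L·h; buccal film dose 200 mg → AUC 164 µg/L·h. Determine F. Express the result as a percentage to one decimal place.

F = (AUC_ev / D_ev) / (AUC_iv / D_iv)
  = (164/200) / (297/200)
  = 0.82 / 1.485 = 0.5522
  = 55.22%

F = 55.2%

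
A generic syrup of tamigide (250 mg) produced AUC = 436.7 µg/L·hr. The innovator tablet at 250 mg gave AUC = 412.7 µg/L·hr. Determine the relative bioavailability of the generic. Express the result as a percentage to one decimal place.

F_rel = 105.8%

F_rel = (AUC_test/D_test) / (AUC_ref/D_ref)
      = (436.7/250) / (412.7/250)
      = 1.7468 / 1.6508 = 1.0582 = 105.82%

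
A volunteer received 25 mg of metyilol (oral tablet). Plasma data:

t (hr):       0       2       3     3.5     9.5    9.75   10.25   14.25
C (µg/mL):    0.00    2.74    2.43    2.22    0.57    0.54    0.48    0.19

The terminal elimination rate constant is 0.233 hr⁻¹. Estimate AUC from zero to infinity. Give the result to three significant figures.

Trapezoidal AUC_0→14.25:
  [0→2]: (0.00+2.74)/2 × 2 = 2.74
  [2→3]: (2.74+2.43)/2 × 1 = 2.585
  [3→3.5]: (2.43+2.22)/2 × 0.5 = 1.1625
  [3.5→9.5]: (2.22+0.57)/2 × 6 = 8.37
  [9.5→9.75]: (0.57+0.54)/2 × 0.25 = 0.13875
  [9.75→10.25]: (0.54+0.48)/2 × 0.5 = 0.255
  [10.25→14.25]: (0.48+0.19)/2 × 4 = 1.34
  Sum = 16.59125 µg/mL·hr
Extrapolated tail: C_last / k_e = 0.19 / 0.233 = 0.815
AUC_0→∞ = 16.59125 + 0.815 = 17.40625 µg/mL·hr

AUC = 17.4 µg/mL·hr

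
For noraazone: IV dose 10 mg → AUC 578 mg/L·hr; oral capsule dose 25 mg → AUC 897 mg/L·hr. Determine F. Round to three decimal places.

F = (AUC_ev / D_ev) / (AUC_iv / D_iv)
  = (897/25) / (578/10)
  = 35.88 / 57.8 = 0.6208

F = 0.621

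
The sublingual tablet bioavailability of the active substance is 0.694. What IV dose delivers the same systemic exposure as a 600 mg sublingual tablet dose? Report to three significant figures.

D_iv = 416 mg

Systemic exposure from an extravascular dose = F × D_ev, so the equivalent IV dose is F × D_ev.
D_iv = F × D_ev = 0.694 × 600 = 416.4 mg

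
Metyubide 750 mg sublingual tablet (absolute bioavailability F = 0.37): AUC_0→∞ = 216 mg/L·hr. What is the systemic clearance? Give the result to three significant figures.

CL = F × Dose / AUC_0→∞
   = 0.37 × 750 / 216 = 1.28472 L/hr

CL = 1.28 L/hr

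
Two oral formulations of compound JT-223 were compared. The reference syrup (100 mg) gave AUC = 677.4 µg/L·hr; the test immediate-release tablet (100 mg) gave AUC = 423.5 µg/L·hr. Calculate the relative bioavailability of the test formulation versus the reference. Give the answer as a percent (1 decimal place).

F_rel = (AUC_test/D_test) / (AUC_ref/D_ref)
      = (423.5/100) / (677.4/100)
      = 4.235 / 6.774 = 0.6252 = 62.52%

F_rel = 62.5%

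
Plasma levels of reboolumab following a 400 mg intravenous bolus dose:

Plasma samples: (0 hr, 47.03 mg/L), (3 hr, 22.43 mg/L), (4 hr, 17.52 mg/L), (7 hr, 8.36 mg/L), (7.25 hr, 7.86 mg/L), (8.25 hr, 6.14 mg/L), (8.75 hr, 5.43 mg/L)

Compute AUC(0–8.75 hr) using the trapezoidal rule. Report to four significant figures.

AUC = 174.9 mg/L·hr

Trapezoidal AUC_0→8.75:
  [0→3]: (47.03+22.43)/2 × 3 = 104.19
  [3→4]: (22.43+17.52)/2 × 1 = 19.975
  [4→7]: (17.52+8.36)/2 × 3 = 38.82
  [7→7.25]: (8.36+7.86)/2 × 0.25 = 2.0275
  [7.25→8.25]: (7.86+6.14)/2 × 1 = 7.0
  [8.25→8.75]: (6.14+5.43)/2 × 0.5 = 2.8925
  Sum = 174.905 mg/L·hr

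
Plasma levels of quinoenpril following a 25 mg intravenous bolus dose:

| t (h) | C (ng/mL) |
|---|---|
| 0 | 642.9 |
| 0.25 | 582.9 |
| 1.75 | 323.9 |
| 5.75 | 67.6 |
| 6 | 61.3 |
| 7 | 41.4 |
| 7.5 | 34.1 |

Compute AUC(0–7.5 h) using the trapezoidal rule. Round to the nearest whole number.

Trapezoidal AUC_0→7.5:
  [0→0.25]: (642.9+582.9)/2 × 0.25 = 153.225
  [0.25→1.75]: (582.9+323.9)/2 × 1.5 = 680.1
  [1.75→5.75]: (323.9+67.6)/2 × 4 = 783.0
  [5.75→6]: (67.6+61.3)/2 × 0.25 = 16.1125
  [6→7]: (61.3+41.4)/2 × 1 = 51.35
  [7→7.5]: (41.4+34.1)/2 × 0.5 = 18.875
  Sum = 1702.6625 ng/mL·h

AUC = 1703 ng/mL·h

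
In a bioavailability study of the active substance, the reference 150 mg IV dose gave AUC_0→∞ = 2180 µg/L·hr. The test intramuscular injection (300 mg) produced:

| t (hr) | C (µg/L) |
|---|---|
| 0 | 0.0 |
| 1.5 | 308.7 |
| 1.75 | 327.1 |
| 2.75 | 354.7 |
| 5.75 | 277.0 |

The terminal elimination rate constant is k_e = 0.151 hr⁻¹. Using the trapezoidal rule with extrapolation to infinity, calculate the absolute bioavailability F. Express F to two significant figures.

F = 0.79

Trapezoidal AUC_0→5.75 (intramuscular injection):
  [0→1.5]: (0.0+308.7)/2 × 1.5 = 231.525
  [1.5→1.75]: (308.7+327.1)/2 × 0.25 = 79.475
  [1.75→2.75]: (327.1+354.7)/2 × 1 = 340.9
  [2.75→5.75]: (354.7+277.0)/2 × 3 = 947.55
  Sum = 1599.45 µg/L·hr
Tail: C_last/k_e = 277.0/0.151 = 1834.437
AUC_0→∞ (intramuscular injection) = 1599.45 + 1834.437 = 3433.887 µg/L·hr
F = (AUC_ev/D_ev)/(AUC_iv/D_iv) = (3433.887/300)/(2180/150) = 11.44629/14.5333 = 0.7876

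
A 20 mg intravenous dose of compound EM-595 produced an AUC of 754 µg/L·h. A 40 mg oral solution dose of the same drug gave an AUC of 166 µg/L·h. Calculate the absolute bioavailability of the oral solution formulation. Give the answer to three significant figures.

F = 0.110

F = (AUC_ev / D_ev) / (AUC_iv / D_iv)
  = (166/40) / (754/20)
  = 4.15 / 37.7 = 0.1101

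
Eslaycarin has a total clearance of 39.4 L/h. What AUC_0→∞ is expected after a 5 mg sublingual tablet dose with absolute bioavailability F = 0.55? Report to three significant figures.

AUC_0→∞ = F × Dose / CL
        = 0.55 × 5 / 39.4 = 0.069797 mg/L·h

AUC = 0.0698 mg/L·h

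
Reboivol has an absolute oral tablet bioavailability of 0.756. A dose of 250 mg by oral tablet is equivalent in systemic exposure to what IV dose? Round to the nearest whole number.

D_iv = 189 mg

Systemic exposure from an extravascular dose = F × D_ev, so the equivalent IV dose is F × D_ev.
D_iv = F × D_ev = 0.756 × 250 = 189 mg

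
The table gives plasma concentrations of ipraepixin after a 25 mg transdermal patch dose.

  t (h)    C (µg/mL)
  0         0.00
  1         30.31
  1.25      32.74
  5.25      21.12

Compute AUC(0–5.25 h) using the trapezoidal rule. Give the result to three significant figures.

AUC = 131 µg/mL·h

Trapezoidal AUC_0→5.25:
  [0→1]: (0.00+30.31)/2 × 1 = 15.155
  [1→1.25]: (30.31+32.74)/2 × 0.25 = 7.88125
  [1.25→5.25]: (32.74+21.12)/2 × 4 = 107.72
  Sum = 130.75625 µg/mL·h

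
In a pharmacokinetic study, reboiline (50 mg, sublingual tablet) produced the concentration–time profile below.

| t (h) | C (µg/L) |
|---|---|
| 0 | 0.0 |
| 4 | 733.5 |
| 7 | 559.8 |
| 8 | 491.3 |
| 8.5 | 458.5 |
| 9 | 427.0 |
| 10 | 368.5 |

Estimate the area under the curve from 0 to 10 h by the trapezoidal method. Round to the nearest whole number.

AUC = 4789 µg/L·h

Trapezoidal AUC_0→10:
  [0→4]: (0.0+733.5)/2 × 4 = 1467.0
  [4→7]: (733.5+559.8)/2 × 3 = 1939.95
  [7→8]: (559.8+491.3)/2 × 1 = 525.55
  [8→8.5]: (491.3+458.5)/2 × 0.5 = 237.45
  [8.5→9]: (458.5+427.0)/2 × 0.5 = 221.375
  [9→10]: (427.0+368.5)/2 × 1 = 397.75
  Sum = 4789.075 µg/L·h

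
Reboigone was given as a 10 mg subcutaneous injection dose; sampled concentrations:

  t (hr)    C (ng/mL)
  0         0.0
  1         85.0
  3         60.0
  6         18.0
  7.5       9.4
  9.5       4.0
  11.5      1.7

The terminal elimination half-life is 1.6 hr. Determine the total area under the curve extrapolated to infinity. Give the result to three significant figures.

Trapezoidal AUC_0→11.5:
  [0→1]: (0.0+85.0)/2 × 1 = 42.5
  [1→3]: (85.0+60.0)/2 × 2 = 145.0
  [3→6]: (60.0+18.0)/2 × 3 = 117.0
  [6→7.5]: (18.0+9.4)/2 × 1.5 = 20.55
  [7.5→9.5]: (9.4+4.0)/2 × 2 = 13.4
  [9.5→11.5]: (4.0+1.7)/2 × 2 = 5.7
  Sum = 344.15 ng/mL·hr
k_e = ln2 / t½ = 0.693147 / 1.6 = 0.4332 hr^-1
Extrapolated tail: C_last / k_e = 1.7 / 0.4332 = 3.924
AUC_0→∞ = 344.15 + 3.924 = 348.074 ng/mL·hr

AUC = 348 ng/mL·hr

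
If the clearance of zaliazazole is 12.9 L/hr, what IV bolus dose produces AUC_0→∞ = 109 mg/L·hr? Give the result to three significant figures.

Dose_iv = CL × AUC_0→∞
     = 12.9 × 109 = 1406.1 mg

Dose = 1410 mg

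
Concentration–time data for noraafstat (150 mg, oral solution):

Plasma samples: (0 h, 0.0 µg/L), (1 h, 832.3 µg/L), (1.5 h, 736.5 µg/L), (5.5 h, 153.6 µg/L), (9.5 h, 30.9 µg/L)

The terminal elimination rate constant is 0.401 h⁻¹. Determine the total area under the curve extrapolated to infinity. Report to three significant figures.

Trapezoidal AUC_0→9.5:
  [0→1]: (0.0+832.3)/2 × 1 = 416.15
  [1→1.5]: (832.3+736.5)/2 × 0.5 = 392.2
  [1.5→5.5]: (736.5+153.6)/2 × 4 = 1780.2
  [5.5→9.5]: (153.6+30.9)/2 × 4 = 369.0
  Sum = 2957.55 µg/L·h
Extrapolated tail: C_last / k_e = 30.9 / 0.401 = 77.057
AUC_0→∞ = 2957.55 + 77.057 = 3034.607 µg/L·h

AUC = 3030 µg/L·h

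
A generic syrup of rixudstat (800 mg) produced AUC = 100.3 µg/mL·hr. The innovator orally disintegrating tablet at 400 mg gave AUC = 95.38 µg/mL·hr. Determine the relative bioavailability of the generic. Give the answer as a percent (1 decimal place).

F_rel = (AUC_test/D_test) / (AUC_ref/D_ref)
      = (100.3/800) / (95.38/400)
      = 0.125375 / 0.23845 = 0.5258 = 52.58%

F_rel = 52.6%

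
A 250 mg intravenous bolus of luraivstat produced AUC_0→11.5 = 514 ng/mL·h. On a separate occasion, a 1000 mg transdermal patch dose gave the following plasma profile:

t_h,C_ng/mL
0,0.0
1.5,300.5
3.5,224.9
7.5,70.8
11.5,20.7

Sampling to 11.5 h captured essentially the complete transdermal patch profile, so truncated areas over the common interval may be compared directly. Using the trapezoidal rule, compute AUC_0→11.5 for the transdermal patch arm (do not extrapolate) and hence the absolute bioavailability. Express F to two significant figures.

Trapezoidal AUC_0→11.5 (transdermal patch):
  [0→1.5]: (0.0+300.5)/2 × 1.5 = 225.375
  [1.5→3.5]: (300.5+224.9)/2 × 2 = 525.4
  [3.5→7.5]: (224.9+70.8)/2 × 4 = 591.4
  [7.5→11.5]: (70.8+20.7)/2 × 4 = 183.0
  Sum = 1525.175 ng/mL·h
F = (AUC_ev/D_ev)/(AUC_iv/D_iv) = (1525.175/1000)/(514/250) = 1.525175/2.056 = 0.7418

F = 0.74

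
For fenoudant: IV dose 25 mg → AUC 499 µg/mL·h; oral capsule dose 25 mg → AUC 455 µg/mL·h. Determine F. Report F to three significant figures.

F = (AUC_ev / D_ev) / (AUC_iv / D_iv)
  = (455/25) / (499/25)
  = 18.2 / 19.96 = 0.9118

F = 0.912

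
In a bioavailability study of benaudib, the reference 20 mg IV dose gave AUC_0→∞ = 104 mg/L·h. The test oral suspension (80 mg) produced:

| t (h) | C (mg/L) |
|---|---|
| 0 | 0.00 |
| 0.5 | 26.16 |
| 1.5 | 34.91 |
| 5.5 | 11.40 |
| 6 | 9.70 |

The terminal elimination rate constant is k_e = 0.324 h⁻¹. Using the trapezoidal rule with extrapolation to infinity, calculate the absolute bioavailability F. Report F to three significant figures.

F = 0.396

Trapezoidal AUC_0→6 (oral suspension):
  [0→0.5]: (0.00+26.16)/2 × 0.5 = 6.54
  [0.5→1.5]: (26.16+34.91)/2 × 1 = 30.535
  [1.5→5.5]: (34.91+11.40)/2 × 4 = 92.62
  [5.5→6]: (11.40+9.70)/2 × 0.5 = 5.275
  Sum = 134.97 mg/L·h
Tail: C_last/k_e = 9.70/0.324 = 29.938
AUC_0→∞ (oral suspension) = 134.97 + 29.938 = 164.908 mg/L·h
F = (AUC_ev/D_ev)/(AUC_iv/D_iv) = (164.908/80)/(104/20) = 2.06135/5.2 = 0.3964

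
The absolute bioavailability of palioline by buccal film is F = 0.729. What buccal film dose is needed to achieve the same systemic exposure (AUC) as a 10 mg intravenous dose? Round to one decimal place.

For equal systemic exposure: F × D_ev = D_iv
D_ev = D_iv / F = 10 / 0.729 = 13.7174 mg

D_buccal = 13.7 mg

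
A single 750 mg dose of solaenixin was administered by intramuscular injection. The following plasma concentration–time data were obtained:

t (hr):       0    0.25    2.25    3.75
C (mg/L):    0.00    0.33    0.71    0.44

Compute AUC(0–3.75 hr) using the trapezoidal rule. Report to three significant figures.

Trapezoidal AUC_0→3.75:
  [0→0.25]: (0.00+0.33)/2 × 0.25 = 0.04125
  [0.25→2.25]: (0.33+0.71)/2 × 2 = 1.04
  [2.25→3.75]: (0.71+0.44)/2 × 1.5 = 0.8625
  Sum = 1.94375 mg/L·hr

AUC = 1.94 mg/L·hr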